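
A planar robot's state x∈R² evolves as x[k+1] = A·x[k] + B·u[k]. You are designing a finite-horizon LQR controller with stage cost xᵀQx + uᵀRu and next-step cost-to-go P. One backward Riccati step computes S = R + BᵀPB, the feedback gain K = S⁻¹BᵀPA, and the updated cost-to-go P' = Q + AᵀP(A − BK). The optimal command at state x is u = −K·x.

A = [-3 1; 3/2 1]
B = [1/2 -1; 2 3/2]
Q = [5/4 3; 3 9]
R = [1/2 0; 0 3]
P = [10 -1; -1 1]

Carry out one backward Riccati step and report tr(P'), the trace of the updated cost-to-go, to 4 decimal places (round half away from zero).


27.0653

BᵀP = [3.0000 1.5000; -11.5000 2.5000]
S = R + BᵀPB = [1/2 0; 0 3] + [4.5000 -0.7500; -0.7500 15.2500] = [5.0000 -0.7500; -0.7500 18.2500]
BᵀPA = [-6.7500 4.5000; 38.2500 -9.0000]
K = S⁻¹·BᵀPA = [-1.0420 0.8312; 2.0531 -0.4590]
A−BK = [-0.4259 0.1254; 0.5045 0.0262]
AᵀP(A−BK) = [15.6864 -3.8332; -3.8332 1.1289]
P' = Q + AᵀP(A−BK) = [16.9364 -0.8332; -0.8332 10.1289]
tr(P') = 27.0653


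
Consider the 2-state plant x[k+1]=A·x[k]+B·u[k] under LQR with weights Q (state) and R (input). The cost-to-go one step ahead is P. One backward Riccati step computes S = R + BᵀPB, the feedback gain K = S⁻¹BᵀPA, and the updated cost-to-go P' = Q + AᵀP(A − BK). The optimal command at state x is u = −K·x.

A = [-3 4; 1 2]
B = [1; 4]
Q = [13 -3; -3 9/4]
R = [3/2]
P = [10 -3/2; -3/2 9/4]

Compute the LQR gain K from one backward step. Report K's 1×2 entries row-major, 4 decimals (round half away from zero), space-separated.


BᵀP = [4.0000 7.5000]
S = R + BᵀPB = [3/2] + [34.0000] = [35.5000]
BᵀPA = [-4.5000 31.0000]
K = S⁻¹·BᵀPA = [-0.1268 0.8732]
A−BK = [-2.8732 3.1268; 1.5070 -1.4930]
AᵀP(A−BK) = [100.6796 -108.5704; -108.5704 117.9296]
P' = Q + AᵀP(A−BK) = [113.6796 -111.5704; -111.5704 120.1796]
tr(P') = 233.8592

-0.1268 0.8732


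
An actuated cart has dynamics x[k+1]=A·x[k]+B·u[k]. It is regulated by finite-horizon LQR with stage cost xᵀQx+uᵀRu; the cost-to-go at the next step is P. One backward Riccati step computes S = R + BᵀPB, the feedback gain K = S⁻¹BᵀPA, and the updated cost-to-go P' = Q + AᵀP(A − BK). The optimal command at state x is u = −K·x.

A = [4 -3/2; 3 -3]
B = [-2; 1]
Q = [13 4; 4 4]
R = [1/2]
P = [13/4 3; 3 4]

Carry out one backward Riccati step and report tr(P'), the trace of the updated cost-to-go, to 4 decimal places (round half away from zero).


BᵀP = [-3.5000 -2.0000]
S = R + BᵀPB = [1/2] + [5.0000] = [5.5000]
BᵀPA = [-20.0000 11.2500]
K = S⁻¹·BᵀPA = [-3.6364 2.0455]
A−BK = [-3.2727 2.5909; 6.6364 -5.0455]
AᵀP(A−BK) = [87.2727 -64.0909; -64.0909 47.3011]
P' = Q + AᵀP(A−BK) = [100.2727 -60.0909; -60.0909 51.3011]
tr(P') = 151.5739

151.5739


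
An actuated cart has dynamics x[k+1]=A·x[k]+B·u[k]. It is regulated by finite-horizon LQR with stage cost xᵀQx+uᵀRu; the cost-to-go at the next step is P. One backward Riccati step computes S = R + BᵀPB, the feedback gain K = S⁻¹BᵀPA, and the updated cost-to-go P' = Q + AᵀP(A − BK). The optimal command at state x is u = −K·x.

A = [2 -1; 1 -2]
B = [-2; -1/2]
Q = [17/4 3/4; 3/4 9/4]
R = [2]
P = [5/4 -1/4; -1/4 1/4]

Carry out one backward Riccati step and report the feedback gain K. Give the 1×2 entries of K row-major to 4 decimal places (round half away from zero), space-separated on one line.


-0.6667 0.2476

BᵀP = [-2.3750 0.3750]
S = R + BᵀPB = [2] + [4.5625] = [6.5625]
BᵀPA = [-4.3750 1.6250]
K = S⁻¹·BᵀPA = [-0.6667 0.2476]
A−BK = [0.6667 -0.5048; 0.6667 -1.8762]
AᵀP(A−BK) = [1.3333 -0.6667; -0.6667 0.8476]
P' = Q + AᵀP(A−BK) = [5.5833 0.0833; 0.0833 3.0976]
tr(P') = 8.6810


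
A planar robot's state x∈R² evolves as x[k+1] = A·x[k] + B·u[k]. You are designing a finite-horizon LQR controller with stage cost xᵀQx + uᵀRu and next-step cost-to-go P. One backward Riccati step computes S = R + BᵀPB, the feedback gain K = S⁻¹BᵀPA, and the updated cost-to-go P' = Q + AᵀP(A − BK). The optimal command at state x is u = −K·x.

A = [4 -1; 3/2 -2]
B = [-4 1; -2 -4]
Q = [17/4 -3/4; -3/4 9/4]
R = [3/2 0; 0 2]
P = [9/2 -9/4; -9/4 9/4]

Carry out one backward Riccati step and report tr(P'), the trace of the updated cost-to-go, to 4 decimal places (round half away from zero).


BᵀP = [-13.5000 4.5000; 13.5000 -11.2500]
S = R + BᵀPB = [3/2 0; 0 2] + [45.0000 -31.5000; -31.5000 58.5000] = [46.5000 -31.5000; -31.5000 60.5000]
BᵀPA = [-47.2500 4.5000; 37.1250 9.0000]
K = S⁻¹·BᵀPA = [-0.9276 0.3052; 0.1307 0.3077]
A−BK = [0.1589 -0.0869; 0.1674 -0.1590]
AᵀP(A−BK) = [1.3818 -0.3767; -0.3767 0.3577]
P' = Q + AᵀP(A−BK) = [5.6318 -1.1267; -1.1267 2.6077]
tr(P') = 8.2395

8.2395


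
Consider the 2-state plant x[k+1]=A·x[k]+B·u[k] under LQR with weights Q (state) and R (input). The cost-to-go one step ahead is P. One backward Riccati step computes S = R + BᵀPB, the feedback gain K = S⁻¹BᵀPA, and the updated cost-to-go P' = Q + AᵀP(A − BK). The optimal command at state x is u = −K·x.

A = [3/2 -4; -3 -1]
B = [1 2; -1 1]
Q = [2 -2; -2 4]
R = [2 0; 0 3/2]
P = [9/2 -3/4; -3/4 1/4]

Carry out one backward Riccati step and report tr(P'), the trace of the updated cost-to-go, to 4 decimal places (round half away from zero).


BᵀP = [5.2500 -1.0000; 8.2500 -1.2500]
S = R + BᵀPB = [2 0; 0 3/2] + [6.2500 9.5000; 9.5000 15.2500] = [8.2500 9.5000; 9.5000 16.7500]
BᵀPA = [10.8750 -20.0000; 16.1250 -31.7500]
K = S⁻¹·BᵀPA = [0.6043 -0.6962; 0.6199 -1.5007]
A−BK = [-0.3442 -0.3025; -3.0156 -0.1956]
AᵀP(A−BK) = [2.5566 -2.3556; -2.3556 4.6799]
P' = Q + AᵀP(A−BK) = [4.5566 -4.3556; -4.3556 8.6799]
tr(P') = 13.2365

13.2365


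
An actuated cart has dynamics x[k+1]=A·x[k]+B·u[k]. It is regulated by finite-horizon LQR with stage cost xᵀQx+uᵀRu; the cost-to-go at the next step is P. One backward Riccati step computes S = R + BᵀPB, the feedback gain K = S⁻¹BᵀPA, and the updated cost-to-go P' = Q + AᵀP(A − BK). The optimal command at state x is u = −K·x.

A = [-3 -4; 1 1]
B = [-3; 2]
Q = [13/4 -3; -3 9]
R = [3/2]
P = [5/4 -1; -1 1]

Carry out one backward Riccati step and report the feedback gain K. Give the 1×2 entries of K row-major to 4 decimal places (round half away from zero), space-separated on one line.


0.7739 0.9739

BᵀP = [-5.7500 5.0000]
S = R + BᵀPB = [3/2] + [27.2500] = [28.7500]
BᵀPA = [22.2500 28.0000]
K = S⁻¹·BᵀPA = [0.7739 0.9739]
A−BK = [-0.6783 -1.0783; -0.5478 -0.9478]
AᵀP(A−BK) = [1.0304 1.3304; 1.3304 1.7304]
P' = Q + AᵀP(A−BK) = [4.2804 -1.6696; -1.6696 10.7304]
tr(P') = 15.0109


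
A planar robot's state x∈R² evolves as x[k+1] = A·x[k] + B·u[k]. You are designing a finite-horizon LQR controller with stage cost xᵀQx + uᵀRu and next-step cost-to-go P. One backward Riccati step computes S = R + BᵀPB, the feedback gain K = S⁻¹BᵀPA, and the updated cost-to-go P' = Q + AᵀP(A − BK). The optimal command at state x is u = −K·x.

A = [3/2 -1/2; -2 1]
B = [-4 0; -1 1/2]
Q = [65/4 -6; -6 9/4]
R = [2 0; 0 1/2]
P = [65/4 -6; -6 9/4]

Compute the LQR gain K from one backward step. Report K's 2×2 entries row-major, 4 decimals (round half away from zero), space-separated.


-0.5995 0.2323 -0.2169 0.0925

BᵀP = [-59.0000 21.7500; -3.0000 1.1250]
S = R + BᵀPB = [2 0; 0 1/2] + [214.2500 10.8750; 10.8750 0.5625] = [216.2500 10.8750; 10.8750 1.0625]
BᵀPA = [-132.0000 51.2500; -6.7500 2.6250]
K = S⁻¹·BᵀPA = [-0.5995 0.2323; -0.2169 0.0925]
A−BK = [-0.8980 0.4294; -2.4910 1.1861]
AᵀP(A−BK) = [0.9648 -0.3939; -0.3939 0.1621]
P' = Q + AᵀP(A−BK) = [17.2148 -6.3939; -6.3939 2.4121]
tr(P') = 19.6270


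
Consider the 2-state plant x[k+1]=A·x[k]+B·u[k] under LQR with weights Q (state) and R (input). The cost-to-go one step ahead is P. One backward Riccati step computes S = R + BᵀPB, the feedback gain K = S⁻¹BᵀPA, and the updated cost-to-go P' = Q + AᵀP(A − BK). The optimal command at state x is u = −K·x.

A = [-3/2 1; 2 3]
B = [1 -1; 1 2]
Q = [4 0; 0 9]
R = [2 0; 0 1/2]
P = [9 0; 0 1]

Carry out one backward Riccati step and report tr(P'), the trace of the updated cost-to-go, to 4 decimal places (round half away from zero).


18.1626

BᵀP = [9.0000 1.0000; -9.0000 2.0000]
S = R + BᵀPB = [2 0; 0 1/2] + [10.0000 -7.0000; -7.0000 13.0000] = [12.0000 -7.0000; -7.0000 13.5000]
BᵀPA = [-11.5000 12.0000; 17.5000 -3.0000]
K = S⁻¹·BᵀPA = [-0.2898 1.2478; 1.1460 0.4248]
A−BK = [-0.0642 0.1770; -0.0022 0.9027]
AᵀP(A−BK) = [0.8617 -0.5841; -0.5841 4.3009]
P' = Q + AᵀP(A−BK) = [4.8617 -0.5841; -0.5841 13.3009]
tr(P') = 18.1626


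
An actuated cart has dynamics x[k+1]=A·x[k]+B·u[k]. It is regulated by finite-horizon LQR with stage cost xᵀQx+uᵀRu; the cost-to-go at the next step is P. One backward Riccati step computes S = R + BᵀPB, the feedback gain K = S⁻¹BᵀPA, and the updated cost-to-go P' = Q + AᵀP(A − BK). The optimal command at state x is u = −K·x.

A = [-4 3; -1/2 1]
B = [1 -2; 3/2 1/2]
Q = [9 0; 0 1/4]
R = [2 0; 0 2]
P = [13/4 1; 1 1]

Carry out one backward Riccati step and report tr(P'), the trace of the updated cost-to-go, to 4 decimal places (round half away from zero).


18.4936

BᵀP = [4.7500 2.5000; -6.0000 -1.5000]
S = R + BᵀPB = [2 0; 0 2] + [8.5000 -8.2500; -8.2500 11.2500] = [10.5000 -8.2500; -8.2500 13.2500]
BᵀPA = [-20.2500 16.7500; 24.7500 -19.5000]
K = S⁻¹·BᵀPA = [-0.9024 0.8593; 1.3061 -0.9367]
A−BK = [-0.4855 0.2674; 0.2005 0.1794]
AᵀP(A−BK) = [5.6517 -4.4169; -4.4169 3.5919]
P' = Q + AᵀP(A−BK) = [14.6517 -4.4169; -4.4169 3.8419]
tr(P') = 18.4936


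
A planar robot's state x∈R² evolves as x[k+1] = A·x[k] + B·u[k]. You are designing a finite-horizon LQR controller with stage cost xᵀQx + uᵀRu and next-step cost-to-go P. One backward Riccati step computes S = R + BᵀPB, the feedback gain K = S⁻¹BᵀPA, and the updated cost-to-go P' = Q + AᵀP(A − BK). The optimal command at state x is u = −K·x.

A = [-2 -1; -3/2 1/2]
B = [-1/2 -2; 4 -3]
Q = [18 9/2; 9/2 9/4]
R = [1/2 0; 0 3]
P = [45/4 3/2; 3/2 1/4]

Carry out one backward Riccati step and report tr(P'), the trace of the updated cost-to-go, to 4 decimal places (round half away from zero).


23.1875

BᵀP = [0.3750 0.2500; -27.0000 -3.7500]
S = R + BᵀPB = [1/2 0; 0 3] + [0.8125 -1.5000; -1.5000 65.2500] = [1.3125 -1.5000; -1.5000 68.2500]
BᵀPA = [-1.1250 -0.2500; 59.6250 25.1250]
K = S⁻¹·BᵀPA = [0.1449 0.2362; 0.8768 0.3733]
A−BK = [-0.1739 -0.1353; 0.5507 0.6753]
AᵀP(A−BK) = [2.4457 1.0688; 1.0688 0.4918]
P' = Q + AᵀP(A−BK) = [20.4457 5.5688; 5.5688 2.7418]
tr(P') = 23.1875


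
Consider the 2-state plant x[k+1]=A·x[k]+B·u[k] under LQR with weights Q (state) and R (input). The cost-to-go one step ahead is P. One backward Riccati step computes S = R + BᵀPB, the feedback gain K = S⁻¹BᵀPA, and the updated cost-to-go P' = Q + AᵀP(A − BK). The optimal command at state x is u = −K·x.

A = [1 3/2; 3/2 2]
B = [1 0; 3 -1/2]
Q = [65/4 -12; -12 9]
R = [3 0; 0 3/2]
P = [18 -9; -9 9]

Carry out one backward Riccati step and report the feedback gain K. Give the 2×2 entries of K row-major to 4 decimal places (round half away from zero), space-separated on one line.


BᵀP = [-9.0000 18.0000; 4.5000 -4.5000]
S = R + BᵀPB = [3 0; 0 3/2] + [45.0000 -9.0000; -9.0000 2.2500] = [48.0000 -9.0000; -9.0000 3.7500]
BᵀPA = [18.0000 22.5000; -2.2500 -2.2500]
K = S⁻¹·BᵀPA = [0.4773 0.6477; 0.5455 0.9545]
A−BK = [0.5227 0.8523; 0.3409 0.5341]
AᵀP(A−BK) = [3.8864 6.2386; 6.2386 10.0739]
P' = Q + AᵀP(A−BK) = [20.1364 -5.7614; -5.7614 19.0739]
tr(P') = 39.2102

0.4773 0.6477 0.5455 0.9545


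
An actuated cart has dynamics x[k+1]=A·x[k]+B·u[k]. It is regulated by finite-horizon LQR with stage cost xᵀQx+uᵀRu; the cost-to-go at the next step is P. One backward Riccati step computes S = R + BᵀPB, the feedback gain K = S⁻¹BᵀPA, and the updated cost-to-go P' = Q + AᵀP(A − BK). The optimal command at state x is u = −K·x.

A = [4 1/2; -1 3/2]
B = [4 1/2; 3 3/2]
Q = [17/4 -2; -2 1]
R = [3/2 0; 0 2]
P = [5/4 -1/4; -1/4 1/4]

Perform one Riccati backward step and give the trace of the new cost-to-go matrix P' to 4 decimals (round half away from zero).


10.6290

BᵀP = [4.2500 -0.2500; 0.2500 0.2500]
S = R + BᵀPB = [3/2 0; 0 2] + [16.2500 1.7500; 1.7500 0.5000] = [17.7500 1.7500; 1.7500 2.5000]
BᵀPA = [17.2500 1.7500; 0.7500 0.5000]
K = S⁻¹·BᵀPA = [1.0121 0.0847; -0.4085 0.1407]
A−BK = [0.1558 0.0908; -3.4236 1.0348]
AᵀP(A−BK) = [5.0976 -0.8169; -0.8169 0.2814]
P' = Q + AᵀP(A−BK) = [9.3476 -2.8169; -2.8169 1.2814]
tr(P') = 10.6290


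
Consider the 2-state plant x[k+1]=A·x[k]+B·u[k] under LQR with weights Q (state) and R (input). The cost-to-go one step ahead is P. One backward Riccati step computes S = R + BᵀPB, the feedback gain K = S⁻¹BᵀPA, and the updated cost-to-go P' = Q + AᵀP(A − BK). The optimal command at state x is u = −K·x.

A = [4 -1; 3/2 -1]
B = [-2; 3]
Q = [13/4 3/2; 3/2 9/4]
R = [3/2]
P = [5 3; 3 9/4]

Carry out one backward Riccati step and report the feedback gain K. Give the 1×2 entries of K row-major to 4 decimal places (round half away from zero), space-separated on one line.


-0.5000 0.0435

BᵀP = [-1.0000 0.7500]
S = R + BᵀPB = [3/2] + [4.2500] = [5.7500]
BᵀPA = [-2.8750 0.2500]
K = S⁻¹·BᵀPA = [-0.5000 0.0435]
A−BK = [3.0000 -0.9130; 3.0000 -1.1304]
AᵀP(A−BK) = [119.6250 -39.7500; -39.7500 13.2391]
P' = Q + AᵀP(A−BK) = [122.8750 -38.2500; -38.2500 15.4891]
tr(P') = 138.3641


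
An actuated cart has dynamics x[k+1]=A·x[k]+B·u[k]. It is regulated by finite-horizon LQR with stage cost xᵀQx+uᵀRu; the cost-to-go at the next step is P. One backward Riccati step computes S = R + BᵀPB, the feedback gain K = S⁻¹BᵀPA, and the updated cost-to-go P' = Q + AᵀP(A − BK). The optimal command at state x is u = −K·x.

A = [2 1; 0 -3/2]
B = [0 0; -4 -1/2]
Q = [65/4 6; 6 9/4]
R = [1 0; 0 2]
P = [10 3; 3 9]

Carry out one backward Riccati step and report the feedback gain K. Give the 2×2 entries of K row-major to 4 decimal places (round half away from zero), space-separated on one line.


-0.1642 0.2874 -0.0103 0.0180

BᵀP = [-12.0000 -36.0000; -1.5000 -4.5000]
S = R + BᵀPB = [1 0; 0 2] + [144.0000 18.0000; 18.0000 2.2500] = [145.0000 18.0000; 18.0000 4.2500]
BᵀPA = [-24.0000 42.0000; -3.0000 5.2500]
K = S⁻¹·BᵀPA = [-0.1642 0.2874; -0.0103 0.0180]
A−BK = [2.0000 1.0000; -0.6621 -0.3413]
AᵀP(A−BK) = [36.0274 17.9521; 17.9521 9.0838]
P' = Q + AᵀP(A−BK) = [52.2774 23.9521; 23.9521 11.3338]
tr(P') = 63.6112


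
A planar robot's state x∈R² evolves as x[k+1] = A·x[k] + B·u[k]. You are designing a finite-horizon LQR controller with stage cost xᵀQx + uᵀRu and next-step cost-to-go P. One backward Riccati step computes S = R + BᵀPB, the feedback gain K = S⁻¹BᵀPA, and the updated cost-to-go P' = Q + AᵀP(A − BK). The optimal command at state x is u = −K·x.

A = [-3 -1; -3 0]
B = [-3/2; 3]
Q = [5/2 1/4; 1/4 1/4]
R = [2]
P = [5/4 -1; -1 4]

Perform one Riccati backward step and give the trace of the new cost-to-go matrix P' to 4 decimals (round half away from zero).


19.3322

BᵀP = [-4.8750 13.5000]
S = R + BᵀPB = [2] + [47.8125] = [49.8125]
BᵀPA = [-25.8750 4.8750]
K = S⁻¹·BᵀPA = [-0.5194 0.0979]
A−BK = [-3.7792 -0.8532; -1.4417 -0.2936]
AᵀP(A−BK) = [15.8093 3.2823; 3.2823 0.7729]
P' = Q + AᵀP(A−BK) = [18.3093 3.5323; 3.5323 1.0229]
tr(P') = 19.3322


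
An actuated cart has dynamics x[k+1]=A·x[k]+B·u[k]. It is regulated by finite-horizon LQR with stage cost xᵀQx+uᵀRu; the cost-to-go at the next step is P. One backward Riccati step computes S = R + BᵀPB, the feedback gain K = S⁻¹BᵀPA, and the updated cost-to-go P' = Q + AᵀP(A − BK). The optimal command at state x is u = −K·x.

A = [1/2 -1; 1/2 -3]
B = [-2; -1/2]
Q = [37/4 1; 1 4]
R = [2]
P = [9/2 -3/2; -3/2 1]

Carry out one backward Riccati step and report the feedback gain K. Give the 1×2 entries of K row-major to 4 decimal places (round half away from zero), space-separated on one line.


-0.1667 0.0435

BᵀP = [-8.2500 2.5000]
S = R + BᵀPB = [2] + [15.2500] = [17.2500]
BᵀPA = [-2.8750 0.7500]
K = S⁻¹·BᵀPA = [-0.1667 0.0435]
A−BK = [0.1667 -0.9130; 0.4167 -2.9783]
AᵀP(A−BK) = [0.1458 -0.6250; -0.6250 4.4674]
P' = Q + AᵀP(A−BK) = [9.3958 0.3750; 0.3750 8.4674]
tr(P') = 17.8632


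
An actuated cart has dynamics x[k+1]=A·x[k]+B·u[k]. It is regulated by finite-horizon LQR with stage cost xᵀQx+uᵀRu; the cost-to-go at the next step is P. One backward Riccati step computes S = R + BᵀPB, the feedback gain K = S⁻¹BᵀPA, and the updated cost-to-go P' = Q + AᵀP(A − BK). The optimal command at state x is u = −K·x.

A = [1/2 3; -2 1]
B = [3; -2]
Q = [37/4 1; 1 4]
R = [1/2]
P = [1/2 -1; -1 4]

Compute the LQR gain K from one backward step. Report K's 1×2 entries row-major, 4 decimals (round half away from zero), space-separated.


0.7197 -0.0152

BᵀP = [3.5000 -11.0000]
S = R + BᵀPB = [1/2] + [32.5000] = [33.0000]
BᵀPA = [23.7500 -0.5000]
K = S⁻¹·BᵀPA = [0.7197 -0.0152]
A−BK = [-1.6591 3.0455; -0.5606 0.9697]
AᵀP(A−BK) = [1.0322 -1.3902; -1.3902 2.4924]
P' = Q + AᵀP(A−BK) = [10.2822 -0.3902; -0.3902 6.4924]
tr(P') = 16.7746


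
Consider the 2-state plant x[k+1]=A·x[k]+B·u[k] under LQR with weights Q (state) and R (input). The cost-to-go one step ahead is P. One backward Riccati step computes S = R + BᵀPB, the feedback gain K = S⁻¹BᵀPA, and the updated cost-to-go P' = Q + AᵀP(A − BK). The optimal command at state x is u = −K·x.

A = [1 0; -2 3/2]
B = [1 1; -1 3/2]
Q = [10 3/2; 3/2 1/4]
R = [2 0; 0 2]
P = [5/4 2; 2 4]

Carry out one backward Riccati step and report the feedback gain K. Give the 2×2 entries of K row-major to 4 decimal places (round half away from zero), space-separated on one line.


BᵀP = [-0.7500 -2.0000; 4.2500 8.0000]
S = R + BᵀPB = [2 0; 0 2] + [1.2500 -3.7500; -3.7500 16.2500] = [3.2500 -3.7500; -3.7500 18.2500]
BᵀPA = [3.2500 -3.0000; -11.7500 12.0000]
K = S⁻¹·BᵀPA = [0.3370 -0.2155; -0.5746 0.6133]
A−BK = [1.2376 -0.3978; -0.8011 0.3646]
AᵀP(A−BK) = [1.4033 -1.0939; -1.0939 0.9945]
P' = Q + AᵀP(A−BK) = [11.4033 0.4061; 0.4061 1.2445]
tr(P') = 12.6478

0.3370 -0.2155 -0.5746 0.6133


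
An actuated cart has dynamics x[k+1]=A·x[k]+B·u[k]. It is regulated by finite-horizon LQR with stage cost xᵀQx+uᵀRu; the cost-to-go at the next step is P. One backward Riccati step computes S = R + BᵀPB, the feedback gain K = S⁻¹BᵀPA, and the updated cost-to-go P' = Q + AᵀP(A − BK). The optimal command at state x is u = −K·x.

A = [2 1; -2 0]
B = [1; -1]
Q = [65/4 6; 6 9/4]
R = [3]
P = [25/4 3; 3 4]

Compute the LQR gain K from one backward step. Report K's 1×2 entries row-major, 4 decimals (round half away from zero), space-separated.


BᵀP = [3.2500 -1.0000]
S = R + BᵀPB = [3] + [4.2500] = [7.2500]
BᵀPA = [8.5000 3.2500]
K = S⁻¹·BᵀPA = [1.1724 0.4483]
A−BK = [0.8276 0.5517; -0.8276 0.4483]
AᵀP(A−BK) = [7.0345 2.6897; 2.6897 4.7931]
P' = Q + AᵀP(A−BK) = [23.2845 8.6897; 8.6897 7.0431]
tr(P') = 30.3276

1.1724 0.4483


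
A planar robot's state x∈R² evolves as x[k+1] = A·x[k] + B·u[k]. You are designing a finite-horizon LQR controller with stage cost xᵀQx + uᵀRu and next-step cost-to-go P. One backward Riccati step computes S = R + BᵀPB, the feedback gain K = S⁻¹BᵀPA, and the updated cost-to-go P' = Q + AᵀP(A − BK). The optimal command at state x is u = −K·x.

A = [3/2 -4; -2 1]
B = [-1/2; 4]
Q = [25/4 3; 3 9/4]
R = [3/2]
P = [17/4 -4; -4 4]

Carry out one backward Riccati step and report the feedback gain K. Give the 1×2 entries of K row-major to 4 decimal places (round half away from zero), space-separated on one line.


-0.7653 1.0961

BᵀP = [-18.1250 18.0000]
S = R + BᵀPB = [3/2] + [81.0625] = [82.5625]
BᵀPA = [-63.1875 90.5000]
K = S⁻¹·BᵀPA = [-0.7653 1.0961]
A−BK = [1.1173 -3.4519; 1.0613 -3.3846]
AᵀP(A−BK) = [1.2033 -2.2377; -2.2377 4.7994]
P' = Q + AᵀP(A−BK) = [7.4533 0.7623; 0.7623 7.0494]
tr(P') = 14.5026


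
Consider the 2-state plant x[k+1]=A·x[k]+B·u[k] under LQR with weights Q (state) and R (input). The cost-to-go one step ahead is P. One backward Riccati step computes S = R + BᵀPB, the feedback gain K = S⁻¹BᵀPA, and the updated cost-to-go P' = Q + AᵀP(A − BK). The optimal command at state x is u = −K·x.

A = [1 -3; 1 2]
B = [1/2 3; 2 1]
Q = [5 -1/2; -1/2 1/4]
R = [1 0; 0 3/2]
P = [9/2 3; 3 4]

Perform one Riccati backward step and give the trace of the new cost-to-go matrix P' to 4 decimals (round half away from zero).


9.3191

BᵀP = [8.2500 9.5000; 16.5000 13.0000]
S = R + BᵀPB = [1 0; 0 3/2] + [23.1250 34.2500; 34.2500 62.5000] = [24.1250 34.2500; 34.2500 64.0000]
BᵀPA = [17.7500 -5.7500; 29.5000 -23.5000]
K = S⁻¹·BᵀPA = [0.3387 1.1778; 0.2797 -0.9975]
A−BK = [-0.0084 -0.5965; 0.0430 0.6420]
AᵀP(A−BK) = [0.2376 0.0202; 0.0202 3.8315]
P' = Q + AᵀP(A−BK) = [5.2376 -0.4798; -0.4798 4.0815]
tr(P') = 9.3191


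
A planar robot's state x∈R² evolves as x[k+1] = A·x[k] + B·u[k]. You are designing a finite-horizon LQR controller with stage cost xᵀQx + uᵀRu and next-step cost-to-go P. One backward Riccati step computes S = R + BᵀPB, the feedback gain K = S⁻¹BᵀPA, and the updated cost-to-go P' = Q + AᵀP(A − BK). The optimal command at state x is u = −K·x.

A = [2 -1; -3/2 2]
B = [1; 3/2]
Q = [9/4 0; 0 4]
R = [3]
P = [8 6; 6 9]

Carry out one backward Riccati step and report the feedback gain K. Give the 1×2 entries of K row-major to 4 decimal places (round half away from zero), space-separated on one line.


BᵀP = [17.0000 19.5000]
S = R + BᵀPB = [3] + [46.2500] = [49.2500]
BᵀPA = [4.7500 22.0000]
K = S⁻¹·BᵀPA = [0.0964 0.4467]
A−BK = [1.9036 -1.4467; -1.6447 1.3299]
AᵀP(A−BK) = [15.7919 -12.1218; -12.1218 10.1726]
P' = Q + AᵀP(A−BK) = [18.0419 -12.1218; -12.1218 14.1726]
tr(P') = 32.2145

0.0964 0.4467


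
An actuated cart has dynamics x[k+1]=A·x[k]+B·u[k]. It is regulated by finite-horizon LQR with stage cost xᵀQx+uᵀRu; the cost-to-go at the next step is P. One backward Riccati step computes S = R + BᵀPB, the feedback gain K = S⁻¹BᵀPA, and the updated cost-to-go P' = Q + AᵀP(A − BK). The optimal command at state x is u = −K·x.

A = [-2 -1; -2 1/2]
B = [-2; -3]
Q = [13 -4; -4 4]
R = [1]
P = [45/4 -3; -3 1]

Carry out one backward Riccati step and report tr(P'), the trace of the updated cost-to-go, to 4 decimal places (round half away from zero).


21.4474

BᵀP = [-13.5000 3.0000]
S = R + BᵀPB = [1] + [18.0000] = [19.0000]
BᵀPA = [21.0000 15.0000]
K = S⁻¹·BᵀPA = [1.1053 0.7895]
A−BK = [0.2105 0.5789; 1.3158 2.8684]
AᵀP(A−BK) = [1.7895 1.9211; 1.9211 2.6579]
P' = Q + AᵀP(A−BK) = [14.7895 -2.0789; -2.0789 6.6579]
tr(P') = 21.4474


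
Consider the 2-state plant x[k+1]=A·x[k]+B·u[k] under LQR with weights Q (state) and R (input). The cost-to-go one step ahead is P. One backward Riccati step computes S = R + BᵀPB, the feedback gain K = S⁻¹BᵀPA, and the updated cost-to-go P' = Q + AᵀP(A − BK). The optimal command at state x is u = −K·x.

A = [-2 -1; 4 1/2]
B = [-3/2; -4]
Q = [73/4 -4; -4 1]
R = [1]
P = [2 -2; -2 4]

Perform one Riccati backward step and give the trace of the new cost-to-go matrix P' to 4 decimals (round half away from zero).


BᵀP = [5.0000 -13.0000]
S = R + BᵀPB = [1] + [44.5000] = [45.5000]
BᵀPA = [-62.0000 -11.5000]
K = S⁻¹·BᵀPA = [-1.3626 -0.2527]
A−BK = [-4.0440 -1.3791; -1.4505 -0.5110]
AᵀP(A−BK) = [19.5165 6.3297; 6.3297 2.0934]
P' = Q + AᵀP(A−BK) = [37.7665 2.3297; 2.3297 3.0934]
tr(P') = 40.8599

40.8599


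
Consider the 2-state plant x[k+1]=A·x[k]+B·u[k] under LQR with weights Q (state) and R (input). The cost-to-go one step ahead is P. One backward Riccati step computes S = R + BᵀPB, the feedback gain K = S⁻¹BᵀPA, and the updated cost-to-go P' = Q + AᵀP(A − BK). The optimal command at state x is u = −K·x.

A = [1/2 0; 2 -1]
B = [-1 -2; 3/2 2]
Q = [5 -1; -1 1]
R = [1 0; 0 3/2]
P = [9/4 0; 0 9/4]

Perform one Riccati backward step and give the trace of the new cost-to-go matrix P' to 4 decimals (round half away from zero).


12.4606

BᵀP = [-2.2500 3.3750; -4.5000 4.5000]
S = R + BᵀPB = [1 0; 0 3/2] + [7.3125 11.2500; 11.2500 18.0000] = [8.3125 11.2500; 11.2500 19.5000]
BᵀPA = [5.6250 -3.3750; 6.7500 -4.5000]
K = S⁻¹·BᵀPA = [0.9499 -0.4274; -0.2018 0.0158]
A−BK = [1.0462 -0.3958; 0.9789 -0.3905]
AᵀP(A−BK) = [5.5820 -2.2025; -2.2025 0.8786]
P' = Q + AᵀP(A−BK) = [10.5820 -3.2025; -3.2025 1.8786]
tr(P') = 12.4606


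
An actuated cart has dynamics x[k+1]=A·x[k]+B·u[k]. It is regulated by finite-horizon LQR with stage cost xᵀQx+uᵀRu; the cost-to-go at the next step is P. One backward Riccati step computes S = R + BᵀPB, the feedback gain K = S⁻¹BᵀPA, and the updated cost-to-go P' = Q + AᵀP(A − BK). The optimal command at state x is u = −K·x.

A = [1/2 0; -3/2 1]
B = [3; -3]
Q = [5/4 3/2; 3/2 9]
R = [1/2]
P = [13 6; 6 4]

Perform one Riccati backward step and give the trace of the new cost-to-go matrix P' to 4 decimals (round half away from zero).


16.6593

BᵀP = [21.0000 6.0000]
S = R + BᵀPB = [1/2] + [45.0000] = [45.5000]
BᵀPA = [1.5000 6.0000]
K = S⁻¹·BᵀPA = [0.0330 0.1319]
A−BK = [0.4011 -0.3956; -1.4011 1.3956]
AᵀP(A−BK) = [3.2005 -3.1978; -3.1978 3.2088]
P' = Q + AᵀP(A−BK) = [4.4505 -1.6978; -1.6978 12.2088]
tr(P') = 16.6593


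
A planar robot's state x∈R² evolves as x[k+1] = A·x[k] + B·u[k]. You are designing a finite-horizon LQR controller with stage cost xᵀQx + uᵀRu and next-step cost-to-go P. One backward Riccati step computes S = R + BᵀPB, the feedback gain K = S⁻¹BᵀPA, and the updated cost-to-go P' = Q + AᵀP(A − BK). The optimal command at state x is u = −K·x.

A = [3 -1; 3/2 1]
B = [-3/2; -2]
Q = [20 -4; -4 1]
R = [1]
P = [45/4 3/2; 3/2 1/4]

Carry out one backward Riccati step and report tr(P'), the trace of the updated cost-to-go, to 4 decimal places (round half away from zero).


BᵀP = [-19.8750 -2.7500]
S = R + BᵀPB = [1] + [35.3125] = [36.3125]
BᵀPA = [-63.7500 17.1250]
K = S⁻¹·BᵀPA = [-1.7556 0.4716]
A−BK = [0.3666 -0.2926; -2.0112 1.9432]
AᵀP(A−BK) = [3.3934 -1.0605; -1.0605 0.4238]
P' = Q + AᵀP(A−BK) = [23.3934 -5.0605; -5.0605 1.4238]
tr(P') = 24.8172

24.8172


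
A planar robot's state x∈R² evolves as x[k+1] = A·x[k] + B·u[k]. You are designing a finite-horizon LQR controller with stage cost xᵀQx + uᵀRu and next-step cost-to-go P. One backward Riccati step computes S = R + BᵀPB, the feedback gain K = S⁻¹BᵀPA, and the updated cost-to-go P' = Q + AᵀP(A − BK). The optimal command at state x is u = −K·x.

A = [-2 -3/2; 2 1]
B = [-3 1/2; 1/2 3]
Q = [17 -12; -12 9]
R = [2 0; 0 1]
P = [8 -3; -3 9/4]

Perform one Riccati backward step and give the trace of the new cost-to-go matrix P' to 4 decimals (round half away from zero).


28.0350

BᵀP = [-25.5000 10.1250; -5.0000 5.2500]
S = R + BᵀPB = [2 0; 0 1] + [81.5625 17.6250; 17.6250 13.2500] = [83.5625 17.6250; 17.6250 14.2500]
BᵀPA = [71.2500 48.3750; 20.5000 12.7500]
K = S⁻¹·BᵀPA = [0.7431 0.5279; 0.5195 0.2418]
A−BK = [-0.0305 -0.0372; 0.0699 0.0107]
AᵀP(A−BK) = [1.4055 0.9297; 0.9297 0.6295]
P' = Q + AᵀP(A−BK) = [18.4055 -11.0703; -11.0703 9.6295]
tr(P') = 28.0350


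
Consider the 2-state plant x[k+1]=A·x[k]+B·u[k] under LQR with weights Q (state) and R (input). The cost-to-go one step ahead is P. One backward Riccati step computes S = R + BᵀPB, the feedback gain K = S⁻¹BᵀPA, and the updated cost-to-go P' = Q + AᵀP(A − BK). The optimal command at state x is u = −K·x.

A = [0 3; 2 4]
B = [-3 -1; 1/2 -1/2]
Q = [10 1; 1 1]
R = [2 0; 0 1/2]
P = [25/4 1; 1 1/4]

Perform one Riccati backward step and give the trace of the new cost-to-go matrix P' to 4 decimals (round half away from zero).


14.5518

BᵀP = [-18.2500 -2.8750; -6.7500 -1.1250]
S = R + BᵀPB = [2 0; 0 1/2] + [53.3125 19.6875; 19.6875 7.3125] = [55.3125 19.6875; 19.6875 7.8125]
BᵀPA = [-5.7500 -66.2500; -2.2500 -24.7500]
K = S⁻¹·BᵀPA = [-0.0140 -0.6807; -0.2526 -1.4526]
A−BK = [-0.2947 -0.4947; 1.8807 3.6140]
AᵀP(A−BK) = [0.3509 0.8175; 0.8175 3.2009]
P' = Q + AᵀP(A−BK) = [10.3509 1.8175; 1.8175 4.2009]
tr(P') = 14.5518


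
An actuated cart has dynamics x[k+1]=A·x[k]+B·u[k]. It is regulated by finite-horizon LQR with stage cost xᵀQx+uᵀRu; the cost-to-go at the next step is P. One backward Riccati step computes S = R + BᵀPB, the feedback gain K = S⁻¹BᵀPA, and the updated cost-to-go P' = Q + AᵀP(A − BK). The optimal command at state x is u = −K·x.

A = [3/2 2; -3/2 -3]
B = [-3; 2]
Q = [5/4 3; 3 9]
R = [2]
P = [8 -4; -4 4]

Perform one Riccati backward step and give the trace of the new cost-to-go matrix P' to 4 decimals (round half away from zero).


15.7428

BᵀP = [-32.0000 20.0000]
S = R + BᵀPB = [2] + [136.0000] = [138.0000]
BᵀPA = [-78.0000 -124.0000]
K = S⁻¹·BᵀPA = [-0.5652 -0.8986]
A−BK = [-0.1957 -0.6957; -0.3696 -1.2029]
AᵀP(A−BK) = [0.9130 1.9130; 1.9130 4.5797]
P' = Q + AᵀP(A−BK) = [2.1630 4.9130; 4.9130 13.5797]
tr(P') = 15.7428


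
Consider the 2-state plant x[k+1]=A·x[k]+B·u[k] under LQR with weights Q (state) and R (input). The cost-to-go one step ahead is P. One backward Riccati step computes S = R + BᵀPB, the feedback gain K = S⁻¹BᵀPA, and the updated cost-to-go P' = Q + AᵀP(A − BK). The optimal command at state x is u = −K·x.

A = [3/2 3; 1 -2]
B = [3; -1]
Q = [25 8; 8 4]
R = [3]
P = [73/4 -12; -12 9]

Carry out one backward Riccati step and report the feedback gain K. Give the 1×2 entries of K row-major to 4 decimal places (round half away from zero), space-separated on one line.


0.2221 1.1692

BᵀP = [66.7500 -45.0000]
S = R + BᵀPB = [3] + [245.2500] = [248.2500]
BᵀPA = [55.1250 290.2500]
K = S⁻¹·BᵀPA = [0.2221 1.1692]
A−BK = [0.8338 -0.5076; 1.2221 -0.8308]
AᵀP(A−BK) = [1.8218 -0.3263; -0.3263 4.8943]
P' = Q + AᵀP(A−BK) = [26.8218 7.6737; 7.6737 8.8943]
tr(P') = 35.7160


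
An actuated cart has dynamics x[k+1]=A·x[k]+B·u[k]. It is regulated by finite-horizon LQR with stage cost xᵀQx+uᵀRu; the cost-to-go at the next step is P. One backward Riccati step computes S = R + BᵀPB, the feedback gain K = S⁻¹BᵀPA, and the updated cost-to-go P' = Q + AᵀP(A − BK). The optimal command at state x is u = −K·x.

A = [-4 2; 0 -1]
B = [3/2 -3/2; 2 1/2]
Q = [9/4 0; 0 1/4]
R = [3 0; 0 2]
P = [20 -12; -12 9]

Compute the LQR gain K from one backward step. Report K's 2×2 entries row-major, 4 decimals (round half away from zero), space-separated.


BᵀP = [6.0000 0.0000; -36.0000 22.5000]
S = R + BᵀPB = [3 0; 0 2] + [9.0000 -9.0000; -9.0000 65.2500] = [12.0000 -9.0000; -9.0000 67.2500]
BᵀPA = [-24.0000 12.0000; 144.0000 -94.5000]
K = S⁻¹·BᵀPA = [-0.4380 -0.0599; 2.0826 -1.4132]
A−BK = [-0.2190 -0.0300; -0.1653 -0.1736]
AᵀP(A−BK) = [9.5868 -5.9339; -5.9339 4.1694]
P' = Q + AᵀP(A−BK) = [11.8368 -5.9339; -5.9339 4.4194]
tr(P') = 16.2562

-0.4380 -0.0599 2.0826 -1.4132


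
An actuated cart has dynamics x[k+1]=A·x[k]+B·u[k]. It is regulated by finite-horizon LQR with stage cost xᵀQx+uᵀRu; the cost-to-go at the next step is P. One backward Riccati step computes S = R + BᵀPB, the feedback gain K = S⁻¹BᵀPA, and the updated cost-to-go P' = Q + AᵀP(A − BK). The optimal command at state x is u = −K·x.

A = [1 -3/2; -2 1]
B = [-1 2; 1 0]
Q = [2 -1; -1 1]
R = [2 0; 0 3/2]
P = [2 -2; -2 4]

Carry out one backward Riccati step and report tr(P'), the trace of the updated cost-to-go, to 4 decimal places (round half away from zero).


BᵀP = [-4.0000 6.0000; 4.0000 -4.0000]
S = R + BᵀPB = [2 0; 0 3/2] + [10.0000 -8.0000; -8.0000 8.0000] = [12.0000 -8.0000; -8.0000 9.5000]
BᵀPA = [-16.0000 12.0000; 12.0000 -10.0000]
K = S⁻¹·BᵀPA = [-1.1200 0.6800; 0.3200 -0.4800]
A−BK = [-0.7600 0.1400; -0.8800 0.3200]
AᵀP(A−BK) = [4.2400 -2.3600; -2.3600 1.5400]
P' = Q + AᵀP(A−BK) = [6.2400 -3.3600; -3.3600 2.5400]
tr(P') = 8.7800

8.7800


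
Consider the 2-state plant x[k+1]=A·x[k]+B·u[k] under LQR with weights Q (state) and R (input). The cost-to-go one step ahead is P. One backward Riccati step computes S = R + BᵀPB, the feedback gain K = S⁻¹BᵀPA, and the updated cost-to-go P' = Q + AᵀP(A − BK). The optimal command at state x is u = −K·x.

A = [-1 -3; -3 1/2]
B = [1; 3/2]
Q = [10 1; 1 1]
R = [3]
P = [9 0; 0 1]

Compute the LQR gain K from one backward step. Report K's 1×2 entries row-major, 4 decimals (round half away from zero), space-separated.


-0.9474 -1.8421

BᵀP = [9.0000 1.5000]
S = R + BᵀPB = [3] + [11.2500] = [14.2500]
BᵀPA = [-13.5000 -26.2500]
K = S⁻¹·BᵀPA = [-0.9474 -1.8421]
A−BK = [-0.0526 -1.1579; -1.5789 3.2632]
AᵀP(A−BK) = [5.2105 0.6316; 0.6316 32.8947]
P' = Q + AᵀP(A−BK) = [15.2105 1.6316; 1.6316 33.8947]
tr(P') = 49.1053


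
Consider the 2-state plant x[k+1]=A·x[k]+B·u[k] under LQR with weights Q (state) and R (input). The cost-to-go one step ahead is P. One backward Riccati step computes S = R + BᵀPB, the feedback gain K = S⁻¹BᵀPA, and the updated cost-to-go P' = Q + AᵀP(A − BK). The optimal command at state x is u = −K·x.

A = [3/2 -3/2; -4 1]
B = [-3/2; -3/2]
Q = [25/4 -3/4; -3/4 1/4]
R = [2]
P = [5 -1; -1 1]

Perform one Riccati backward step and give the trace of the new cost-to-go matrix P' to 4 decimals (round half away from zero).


BᵀP = [-6.0000 0.0000]
S = R + BᵀPB = [2] + [9.0000] = [11.0000]
BᵀPA = [-9.0000 9.0000]
K = S⁻¹·BᵀPA = [-0.8182 0.8182]
A−BK = [0.2727 -0.2727; -5.2273 2.2273]
AᵀP(A−BK) = [31.8864 -15.3864; -15.3864 7.8864]
P' = Q + AᵀP(A−BK) = [38.1364 -16.1364; -16.1364 8.1364]
tr(P') = 46.2727

46.2727


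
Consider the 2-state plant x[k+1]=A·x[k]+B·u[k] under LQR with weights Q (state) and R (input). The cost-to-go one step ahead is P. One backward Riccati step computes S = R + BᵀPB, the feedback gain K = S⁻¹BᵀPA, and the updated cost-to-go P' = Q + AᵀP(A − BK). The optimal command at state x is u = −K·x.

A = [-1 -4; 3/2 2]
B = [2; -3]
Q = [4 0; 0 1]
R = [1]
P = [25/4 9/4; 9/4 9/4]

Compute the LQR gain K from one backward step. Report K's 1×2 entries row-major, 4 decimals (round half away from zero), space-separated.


-0.4740 -1.4286

BᵀP = [5.7500 -2.2500]
S = R + BᵀPB = [1] + [18.2500] = [19.2500]
BᵀPA = [-9.1250 -27.5000]
K = S⁻¹·BᵀPA = [-0.4740 -1.4286]
A−BK = [-0.0519 -1.1429; 0.0779 -2.2857]
AᵀP(A−BK) = [0.2370 0.7143; 0.7143 33.7143]
P' = Q + AᵀP(A−BK) = [4.2370 0.7143; 0.7143 34.7143]
tr(P') = 38.9513


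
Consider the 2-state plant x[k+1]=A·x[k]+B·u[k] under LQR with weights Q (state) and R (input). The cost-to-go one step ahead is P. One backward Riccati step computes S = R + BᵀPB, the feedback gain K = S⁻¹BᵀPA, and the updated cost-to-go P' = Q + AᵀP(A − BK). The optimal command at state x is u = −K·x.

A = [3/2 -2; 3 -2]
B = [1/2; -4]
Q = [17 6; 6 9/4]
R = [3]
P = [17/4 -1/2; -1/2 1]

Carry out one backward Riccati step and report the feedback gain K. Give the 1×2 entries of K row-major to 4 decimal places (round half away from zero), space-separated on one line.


BᵀP = [4.1250 -4.2500]
S = R + BᵀPB = [3] + [19.0625] = [22.0625]
BᵀPA = [-6.5625 0.2500]
K = S⁻¹·BᵀPA = [-0.2975 0.0113]
A−BK = [1.6487 -2.0057; 1.8102 -1.9547]
AᵀP(A−BK) = [12.1105 -14.1756; -14.1756 16.9972]
P' = Q + AᵀP(A−BK) = [29.1105 -8.1756; -8.1756 19.2472]
tr(P') = 48.3576

-0.2975 0.0113


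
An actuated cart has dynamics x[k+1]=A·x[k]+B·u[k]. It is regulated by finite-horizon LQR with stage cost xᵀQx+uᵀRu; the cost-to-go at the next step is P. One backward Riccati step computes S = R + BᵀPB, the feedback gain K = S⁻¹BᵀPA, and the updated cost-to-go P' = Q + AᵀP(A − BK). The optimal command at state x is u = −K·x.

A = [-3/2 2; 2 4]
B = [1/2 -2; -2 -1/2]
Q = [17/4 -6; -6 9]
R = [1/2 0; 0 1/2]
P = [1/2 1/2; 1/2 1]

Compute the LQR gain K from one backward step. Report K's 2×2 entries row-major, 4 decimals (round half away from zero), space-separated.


-0.7839 -1.4695 0.1965 -1.3360

BᵀP = [-0.7500 -1.7500; -1.2500 -1.5000]
S = R + BᵀPB = [1/2 0; 0 1/2] + [3.1250 2.3750; 2.3750 3.2500] = [3.6250 2.3750; 2.3750 3.7500]
BᵀPA = [-2.3750 -8.5000; -1.1250 -8.5000]
K = S⁻¹·BᵀPA = [-0.7839 -1.4695; 0.1965 -1.3360]
A−BK = [-0.7151 0.0629; 0.5305 0.3929]
AᵀP(A−BK) = [0.4843 0.5069; 0.5069 2.1532]
P' = Q + AᵀP(A−BK) = [4.7343 -5.4931; -5.4931 11.1532]
tr(P') = 15.8875


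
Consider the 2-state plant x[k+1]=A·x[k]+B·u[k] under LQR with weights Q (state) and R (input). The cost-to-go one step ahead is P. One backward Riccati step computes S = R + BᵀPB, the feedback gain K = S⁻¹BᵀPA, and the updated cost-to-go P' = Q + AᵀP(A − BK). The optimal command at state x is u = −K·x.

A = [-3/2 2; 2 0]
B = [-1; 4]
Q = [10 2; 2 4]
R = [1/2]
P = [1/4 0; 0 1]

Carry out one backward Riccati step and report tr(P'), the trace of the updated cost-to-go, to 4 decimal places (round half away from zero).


15.3601

BᵀP = [-0.2500 4.0000]
S = R + BᵀPB = [1/2] + [16.2500] = [16.7500]
BᵀPA = [8.3750 -0.5000]
K = S⁻¹·BᵀPA = [0.5000 -0.0299]
A−BK = [-1.0000 1.9701; 0.0000 0.1194]
AᵀP(A−BK) = [0.3750 -0.5000; -0.5000 0.9851]
P' = Q + AᵀP(A−BK) = [10.3750 1.5000; 1.5000 4.9851]
tr(P') = 15.3601


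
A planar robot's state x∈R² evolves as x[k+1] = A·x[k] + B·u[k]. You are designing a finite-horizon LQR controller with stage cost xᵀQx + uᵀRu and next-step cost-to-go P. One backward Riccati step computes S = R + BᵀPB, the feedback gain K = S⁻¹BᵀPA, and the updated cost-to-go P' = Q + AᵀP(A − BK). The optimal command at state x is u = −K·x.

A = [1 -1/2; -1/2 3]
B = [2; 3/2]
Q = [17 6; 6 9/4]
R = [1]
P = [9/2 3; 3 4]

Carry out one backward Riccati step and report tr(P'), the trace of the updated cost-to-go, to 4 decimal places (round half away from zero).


BᵀP = [13.5000 12.0000]
S = R + BᵀPB = [1] + [45.0000] = [46.0000]
BᵀPA = [7.5000 29.2500]
K = S⁻¹·BᵀPA = [0.1630 0.6359]
A−BK = [0.6739 -1.7717; -0.7446 2.0462]
AᵀP(A−BK) = [1.2772 -3.2690; -3.2690 9.5258]
P' = Q + AᵀP(A−BK) = [18.2772 2.7310; 2.7310 11.7758]
tr(P') = 30.0530

30.0530


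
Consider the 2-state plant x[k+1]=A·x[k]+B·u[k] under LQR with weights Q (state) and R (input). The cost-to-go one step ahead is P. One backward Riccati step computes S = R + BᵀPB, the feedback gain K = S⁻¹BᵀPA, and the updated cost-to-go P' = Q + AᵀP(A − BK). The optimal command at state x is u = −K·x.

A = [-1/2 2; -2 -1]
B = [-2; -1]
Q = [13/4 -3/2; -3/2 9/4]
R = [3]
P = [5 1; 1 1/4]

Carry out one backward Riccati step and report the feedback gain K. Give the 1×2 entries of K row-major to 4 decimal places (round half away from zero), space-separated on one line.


BᵀP = [-11.0000 -2.2500]
S = R + BᵀPB = [3] + [24.2500] = [27.2500]
BᵀPA = [10.0000 -19.7500]
K = S⁻¹·BᵀPA = [0.3670 -0.7248]
A−BK = [0.2339 0.5505; -1.6330 -1.7248]
AᵀP(A−BK) = [0.5803 -0.7523; -0.7523 1.9358]
P' = Q + AᵀP(A−BK) = [3.8303 -2.2523; -2.2523 4.1858]
tr(P') = 8.0161

0.3670 -0.7248


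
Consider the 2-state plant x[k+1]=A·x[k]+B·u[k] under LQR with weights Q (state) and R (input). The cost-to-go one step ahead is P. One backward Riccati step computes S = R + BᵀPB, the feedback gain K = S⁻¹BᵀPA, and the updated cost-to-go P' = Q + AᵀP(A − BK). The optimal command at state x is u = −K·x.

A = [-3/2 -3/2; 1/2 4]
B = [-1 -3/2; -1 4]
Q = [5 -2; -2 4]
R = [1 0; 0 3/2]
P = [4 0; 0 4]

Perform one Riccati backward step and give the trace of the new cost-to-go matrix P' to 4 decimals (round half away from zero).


BᵀP = [-4.0000 -4.0000; -6.0000 16.0000]
S = R + BᵀPB = [1 0; 0 3/2] + [8.0000 -10.0000; -10.0000 73.0000] = [9.0000 -10.0000; -10.0000 74.5000]
BᵀPA = [4.0000 -10.0000; 17.0000 73.0000]
K = S⁻¹·BᵀPA = [0.8203 -0.0263; 0.3383 0.9763]
A−BK = [-0.1722 -0.0618; -0.0329 0.0684]
AᵀP(A−BK) = [0.9676 0.5074; 0.5074 1.4645]
P' = Q + AᵀP(A−BK) = [5.9676 -1.4926; -1.4926 5.4645]
tr(P') = 11.4321

11.4321
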